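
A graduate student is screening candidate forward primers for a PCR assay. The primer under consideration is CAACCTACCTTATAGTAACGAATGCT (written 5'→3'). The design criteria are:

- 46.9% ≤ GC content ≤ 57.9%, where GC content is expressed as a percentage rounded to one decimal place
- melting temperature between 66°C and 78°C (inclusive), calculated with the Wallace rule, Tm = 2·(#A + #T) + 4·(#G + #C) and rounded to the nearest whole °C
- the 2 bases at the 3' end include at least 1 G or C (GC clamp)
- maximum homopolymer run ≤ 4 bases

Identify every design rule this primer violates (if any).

Fails: GC content.

Base counts: A=9, T=7, G=3, C=7 (length 26).
GC content: GC 10/26 = 38.5%, outside 46.9–57.9% ✗
Tm: Tm = 2·16 + 4·10 = 72°C ✓
GC clamp: 3' end CT has 1 G/C ✓
homopolymer run: longest run = 2 ✓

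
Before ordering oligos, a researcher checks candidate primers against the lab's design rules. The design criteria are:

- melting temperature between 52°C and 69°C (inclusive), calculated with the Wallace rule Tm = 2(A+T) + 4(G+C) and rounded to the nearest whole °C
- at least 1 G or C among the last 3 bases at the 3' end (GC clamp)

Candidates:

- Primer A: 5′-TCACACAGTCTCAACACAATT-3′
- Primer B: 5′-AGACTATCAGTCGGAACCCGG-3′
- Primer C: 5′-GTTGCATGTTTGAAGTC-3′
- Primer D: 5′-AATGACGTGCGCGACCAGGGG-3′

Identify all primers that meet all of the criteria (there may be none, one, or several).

Primer B only.

Primer A (21 nt, A=8 T=5 G=1 C=7): Tm = 2·13 + 4·8 = 58°C ✓; 3' end ATT has 0 G/C, need ≥1 ✗ — fails.
Primer B (21 nt, A=6 T=3 G=6 C=6): Tm = 2·9 + 4·12 = 66°C ✓; 3' end CGG has 3 G/C ✓ — passes.
Primer C (17 nt, A=3 T=7 G=5 C=2): Tm = 2·10 + 4·7 = 48°C, outside 52–69°C ✗; 3' end GTC has 2 G/C ✓ — fails.
Primer D (21 nt, A=5 T=2 G=9 C=5): Tm = 2·7 + 4·14 = 70°C, outside 52–69°C ✗; 3' end GGG has 3 G/C ✓ — fails.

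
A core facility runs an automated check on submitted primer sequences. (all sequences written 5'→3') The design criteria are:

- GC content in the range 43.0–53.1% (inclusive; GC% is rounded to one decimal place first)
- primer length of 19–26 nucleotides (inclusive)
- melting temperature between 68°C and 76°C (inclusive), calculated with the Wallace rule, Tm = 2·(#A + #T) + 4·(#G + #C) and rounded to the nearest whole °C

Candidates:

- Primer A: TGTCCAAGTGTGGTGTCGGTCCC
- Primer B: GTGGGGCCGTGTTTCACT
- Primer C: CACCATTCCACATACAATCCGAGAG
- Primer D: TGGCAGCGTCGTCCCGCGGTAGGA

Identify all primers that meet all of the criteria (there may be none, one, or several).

Primer A (23 nt, A=2 T=7 G=8 C=6): GC 14/23 = 60.9%, outside 43.0–53.1% ✗; length 23 ✓; Tm = 2·9 + 4·14 = 74°C ✓ — fails.
Primer B (18 nt, A=1 T=6 G=7 C=4): GC 11/18 = 61.1%, outside 43.0–53.1% ✗; length 18, outside 19–26 ✗; Tm = 2·7 + 4·11 = 58°C, outside 68–76°C ✗ — fails.
Primer C (25 nt, A=9 T=4 G=3 C=9): GC 12/25 = 48.0% ✓; length 25 ✓; Tm = 2·13 + 4·12 = 74°C ✓ — passes.
Primer D (24 nt, A=3 T=4 G=10 C=7): GC 17/24 = 70.8%, outside 43.0–53.1% ✗; length 24 ✓; Tm = 2·7 + 4·17 = 82°C, outside 68–76°C ✗ — fails.

Primer C only.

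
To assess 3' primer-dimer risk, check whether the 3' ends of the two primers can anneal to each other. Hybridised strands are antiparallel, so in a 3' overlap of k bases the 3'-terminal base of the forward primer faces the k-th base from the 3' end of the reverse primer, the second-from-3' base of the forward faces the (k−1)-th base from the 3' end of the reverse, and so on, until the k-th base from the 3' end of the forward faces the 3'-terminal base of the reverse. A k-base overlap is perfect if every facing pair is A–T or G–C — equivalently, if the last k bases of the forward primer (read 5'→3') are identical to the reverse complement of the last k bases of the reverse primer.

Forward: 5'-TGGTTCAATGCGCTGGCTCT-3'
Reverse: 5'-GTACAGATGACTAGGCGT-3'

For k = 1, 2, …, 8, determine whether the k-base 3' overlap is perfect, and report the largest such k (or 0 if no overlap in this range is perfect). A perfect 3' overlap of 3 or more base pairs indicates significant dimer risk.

Longest perfect overlap: 0 complementary base pairs; below the dimer-risk threshold (threshold 3).

Last 8 bases (5'→3') — forward …CTGGCTCT, reverse …CTAGGCGT.
Reverse complement of the reverse primer's last 8 bases: ACGCCTAG; its first k bases are the reverse complement of the reverse primer's last k bases, so a perfect k-base overlap needs the forward primer's last k bases to equal them.
Comparing (forward last k vs required): k=1: T vs A ✗; k=2: CT vs AC ✗; k=3: TCT vs ACG ✗; k=4: CTCT vs ACGC ✗; k=5: GCTCT vs ACGCC ✗; k=6: GGCTCT vs ACGCCT ✗; k=7: TGGCTCT vs ACGCCTA ✗; k=8: CTGGCTCT vs ACGCCTAG ✗.
No overlap length from 1 to 8 is perfect, so the longest perfect 3' overlap is 0.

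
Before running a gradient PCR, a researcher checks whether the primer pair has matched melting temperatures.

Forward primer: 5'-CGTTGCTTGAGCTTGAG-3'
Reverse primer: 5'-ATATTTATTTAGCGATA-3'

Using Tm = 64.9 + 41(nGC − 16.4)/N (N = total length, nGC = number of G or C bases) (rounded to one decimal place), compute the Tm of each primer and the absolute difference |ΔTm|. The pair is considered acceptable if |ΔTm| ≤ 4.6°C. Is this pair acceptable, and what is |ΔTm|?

Forward: G+C = 9, N = 17 → Tm = 64.9 + 41·(9 − 16.4)/17 = 47.1°C.
Reverse: G+C = 3, N = 17 → Tm = 64.9 + 41·(3 − 16.4)/17 = 32.6°C.
|ΔTm| = |47.1 − 32.6| = 14.5°C, > 4.6°C.

|ΔTm| = 14.5°C; the pair is not acceptable.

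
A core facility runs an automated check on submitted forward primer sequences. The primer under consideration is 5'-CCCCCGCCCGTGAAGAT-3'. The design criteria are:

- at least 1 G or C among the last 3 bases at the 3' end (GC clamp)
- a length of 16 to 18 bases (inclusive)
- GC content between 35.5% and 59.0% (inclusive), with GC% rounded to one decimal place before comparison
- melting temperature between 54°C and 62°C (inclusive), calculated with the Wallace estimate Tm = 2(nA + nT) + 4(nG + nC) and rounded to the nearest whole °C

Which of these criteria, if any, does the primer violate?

Fails: GC content.

Base counts: A=3, T=2, G=4, C=8 (length 17).
GC clamp: 3' end GAT has 1 G/C ✓
length: length 17 ✓
GC content: GC 12/17 = 70.6%, outside 35.5–59.0% ✗
Tm: Tm = 2·5 + 4·12 = 58°C ✓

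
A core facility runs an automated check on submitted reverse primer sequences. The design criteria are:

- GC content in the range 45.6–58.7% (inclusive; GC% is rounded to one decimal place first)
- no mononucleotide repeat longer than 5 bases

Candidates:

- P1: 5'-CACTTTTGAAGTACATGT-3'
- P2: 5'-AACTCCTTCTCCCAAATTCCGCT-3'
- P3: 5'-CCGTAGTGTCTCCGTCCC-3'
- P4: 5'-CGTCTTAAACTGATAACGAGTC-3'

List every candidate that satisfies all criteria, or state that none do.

P1 (18 nt, A=5 T=7 G=3 C=3): GC 6/18 = 33.3%, outside 45.6–58.7% ✗; longest run = 4 ✓ — fails.
P2 (23 nt, A=5 T=7 G=1 C=10): GC 11/23 = 47.8% ✓; longest run = 3 ✓ — passes.
P3 (18 nt, A=1 T=5 G=4 C=8): GC 12/18 = 66.7%, outside 45.6–58.7% ✗; longest run = 3 ✓ — fails.
P4 (22 nt, A=7 T=6 G=4 C=5): GC 9/22 = 40.9%, outside 45.6–58.7% ✗; longest run = 3 ✓ — fails.

P2 only.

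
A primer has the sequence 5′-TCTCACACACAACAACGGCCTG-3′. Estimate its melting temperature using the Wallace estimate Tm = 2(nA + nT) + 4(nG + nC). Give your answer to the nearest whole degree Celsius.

Base counts: A=7, T=3, G=3, C=9 (length 22).
Tm = 2·(7+3) + 4·(3+9) = 2·10 + 4·12 = 20 + 48 = 68°C.

68°C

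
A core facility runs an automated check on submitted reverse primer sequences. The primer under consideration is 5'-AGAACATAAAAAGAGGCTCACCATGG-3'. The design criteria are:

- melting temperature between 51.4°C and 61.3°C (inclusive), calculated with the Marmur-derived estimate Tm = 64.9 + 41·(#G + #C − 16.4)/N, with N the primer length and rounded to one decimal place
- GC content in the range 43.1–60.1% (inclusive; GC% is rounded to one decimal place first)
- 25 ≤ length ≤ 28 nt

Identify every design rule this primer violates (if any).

Fails: GC content.

Base counts: A=12, T=3, G=6, C=5 (length 26).
Tm: Tm = 64.9 + 41·(11 − 16.4)/26 = 56.4°C ✓
GC content: GC 11/26 = 42.3%, outside 43.1–60.1% ✗
length: length 26 ✓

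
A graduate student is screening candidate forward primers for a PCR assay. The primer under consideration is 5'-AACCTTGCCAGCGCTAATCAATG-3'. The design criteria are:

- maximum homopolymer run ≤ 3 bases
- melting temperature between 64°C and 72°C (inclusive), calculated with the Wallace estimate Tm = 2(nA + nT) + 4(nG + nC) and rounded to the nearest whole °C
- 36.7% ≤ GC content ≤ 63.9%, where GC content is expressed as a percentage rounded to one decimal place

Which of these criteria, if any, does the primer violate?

Base counts: A=7, T=5, G=4, C=7 (length 23).
homopolymer run: longest run = 2 ✓
Tm: Tm = 2·12 + 4·11 = 68°C ✓
GC content: GC 11/23 = 47.8% ✓

Meets all criteria.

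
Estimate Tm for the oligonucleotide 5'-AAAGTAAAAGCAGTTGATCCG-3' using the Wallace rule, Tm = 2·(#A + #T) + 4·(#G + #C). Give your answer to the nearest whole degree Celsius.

58°C

Base counts: A=9, T=4, G=5, C=3 (length 21).
Tm = 2·(9+4) + 4·(5+3) = 2·13 + 4·8 = 26 + 32 = 58°C.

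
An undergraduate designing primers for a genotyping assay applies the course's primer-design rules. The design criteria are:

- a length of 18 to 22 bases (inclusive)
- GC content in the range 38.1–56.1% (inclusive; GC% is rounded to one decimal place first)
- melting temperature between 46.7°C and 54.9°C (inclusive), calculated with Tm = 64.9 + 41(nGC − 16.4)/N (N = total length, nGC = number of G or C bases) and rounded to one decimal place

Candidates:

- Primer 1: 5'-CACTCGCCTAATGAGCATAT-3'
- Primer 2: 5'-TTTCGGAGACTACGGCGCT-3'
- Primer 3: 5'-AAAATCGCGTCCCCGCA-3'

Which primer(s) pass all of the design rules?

Primer 1 only.

Primer 1 (20 nt, A=6 T=5 G=3 C=6): length 20 ✓; GC 9/20 = 45.0% ✓; Tm = 64.9 + 41·(9 − 16.4)/20 = 49.7°C ✓ — passes.
Primer 2 (19 nt, A=3 T=5 G=6 C=5): length 19 ✓; GC 11/19 = 57.9%, outside 38.1–56.1% ✗; Tm = 64.9 + 41·(11 − 16.4)/19 = 53.2°C ✓ — fails.
Primer 3 (17 nt, A=5 T=2 G=3 C=7): length 17, outside 18–22 ✗; GC 10/17 = 58.8%, outside 38.1–56.1% ✗; Tm = 64.9 + 41·(10 − 16.4)/17 = 49.5°C ✓ — fails.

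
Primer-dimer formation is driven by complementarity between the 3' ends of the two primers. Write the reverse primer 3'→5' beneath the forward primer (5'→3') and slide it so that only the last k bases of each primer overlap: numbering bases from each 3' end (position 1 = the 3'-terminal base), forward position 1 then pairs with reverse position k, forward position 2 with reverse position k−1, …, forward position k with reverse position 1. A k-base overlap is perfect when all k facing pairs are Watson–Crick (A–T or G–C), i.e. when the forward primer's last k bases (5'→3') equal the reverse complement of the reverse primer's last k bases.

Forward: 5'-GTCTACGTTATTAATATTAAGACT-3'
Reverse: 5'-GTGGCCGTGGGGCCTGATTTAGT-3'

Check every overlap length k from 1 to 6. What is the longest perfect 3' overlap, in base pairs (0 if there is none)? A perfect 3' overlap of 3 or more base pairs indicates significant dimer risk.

Last 6 bases (5'→3') — forward …AAGACT, reverse …TTTAGT.
Reverse complement of the reverse primer's last 6 bases: ACTAAA; its first k bases are the reverse complement of the reverse primer's last k bases, so a perfect k-base overlap needs the forward primer's last k bases to equal them.
Comparing (forward last k vs required): k=1: T vs A ✗; k=2: CT vs AC ✗; k=3: ACT vs ACT ✓; k=4: GACT vs ACTA ✗; k=5: AGACT vs ACTAA ✗; k=6: AAGACT vs ACTAAA ✗.
Only k = 3 is perfect, so the longest perfect 3' overlap is 3.

Longest perfect overlap: 3 complementary base pairs; significant dimer risk (threshold 3).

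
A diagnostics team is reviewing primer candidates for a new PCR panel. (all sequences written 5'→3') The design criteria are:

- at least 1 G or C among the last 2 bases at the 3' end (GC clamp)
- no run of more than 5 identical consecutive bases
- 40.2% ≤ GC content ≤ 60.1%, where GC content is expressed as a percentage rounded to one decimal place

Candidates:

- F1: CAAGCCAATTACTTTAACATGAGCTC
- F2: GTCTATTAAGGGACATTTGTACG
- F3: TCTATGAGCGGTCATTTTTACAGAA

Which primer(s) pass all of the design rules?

F1 (26 nt, A=9 T=7 G=3 C=7): 3' end TC has 1 G/C ✓; longest run = 3 ✓; GC 10/26 = 38.5%, outside 40.2–60.1% ✗ — fails.
F2 (23 nt, A=6 T=8 G=6 C=3): 3' end CG has 2 G/C ✓; longest run = 3 ✓; GC 9/23 = 39.1%, outside 40.2–60.1% ✗ — fails.
F3 (25 nt, A=7 T=9 G=5 C=4): 3' end AA has 0 G/C, need ≥1 ✗; longest run = 5 ✓; GC 9/25 = 36.0%, outside 40.2–60.1% ✗ — fails.

None of the candidates satisfy all criteria.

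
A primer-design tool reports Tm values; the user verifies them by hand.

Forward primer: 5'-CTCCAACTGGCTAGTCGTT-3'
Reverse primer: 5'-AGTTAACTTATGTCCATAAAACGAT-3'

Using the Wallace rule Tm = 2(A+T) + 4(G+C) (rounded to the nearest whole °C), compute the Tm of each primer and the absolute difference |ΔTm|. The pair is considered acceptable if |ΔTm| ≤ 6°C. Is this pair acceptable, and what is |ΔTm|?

|ΔTm| = 6°C; the pair is acceptable.

Forward: A=3 T=6 G=4 C=6 → Tm = 2·9 + 4·10 = 58°C.
Reverse: A=10 T=8 G=3 C=4 → Tm = 2·18 + 4·7 = 64°C.
|ΔTm| = |58 − 64| = 6°C, ≤ 6°C.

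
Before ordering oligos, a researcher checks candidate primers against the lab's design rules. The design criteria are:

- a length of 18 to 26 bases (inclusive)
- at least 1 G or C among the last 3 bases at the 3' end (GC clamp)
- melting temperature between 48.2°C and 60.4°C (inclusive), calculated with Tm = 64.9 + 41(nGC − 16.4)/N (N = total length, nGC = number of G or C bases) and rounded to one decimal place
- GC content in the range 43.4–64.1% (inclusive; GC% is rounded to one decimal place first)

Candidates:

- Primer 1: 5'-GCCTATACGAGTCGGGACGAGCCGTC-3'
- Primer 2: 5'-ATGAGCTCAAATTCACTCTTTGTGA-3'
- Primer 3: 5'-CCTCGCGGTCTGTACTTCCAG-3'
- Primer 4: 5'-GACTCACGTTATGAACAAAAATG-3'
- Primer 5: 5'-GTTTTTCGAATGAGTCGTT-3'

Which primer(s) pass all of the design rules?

Primer 3 only.

Primer 1 (26 nt, A=5 T=4 G=9 C=8): length 26 ✓; 3' end GTC has 2 G/C ✓; Tm = 64.9 + 41·(17 − 16.4)/26 = 65.8°C, outside 48.2–60.4°C ✗; GC 17/26 = 65.4%, outside 43.4–64.1% ✗ — fails.
Primer 2 (25 nt, A=7 T=9 G=4 C=5): length 25 ✓; 3' end TGA has 1 G/C ✓; Tm = 64.9 + 41·(9 − 16.4)/25 = 52.8°C ✓; GC 9/25 = 36.0%, outside 43.4–64.1% ✗ — fails.
Primer 3 (21 nt, A=2 T=6 G=5 C=8): length 21 ✓; 3' end CAG has 2 G/C ✓; Tm = 64.9 + 41·(13 − 16.4)/21 = 58.3°C ✓; GC 13/21 = 61.9% ✓ — passes.
Primer 4 (23 nt, A=10 T=5 G=4 C=4): length 23 ✓; 3' end ATG has 1 G/C ✓; Tm = 64.9 + 41·(8 − 16.4)/23 = 49.9°C ✓; GC 8/23 = 34.8%, outside 43.4–64.1% ✗ — fails.
Primer 5 (19 nt, A=3 T=9 G=5 C=2): length 19 ✓; 3' end GTT has 1 G/C ✓; Tm = 64.9 + 41·(7 − 16.4)/19 = 44.6°C, outside 48.2–60.4°C ✗; GC 7/19 = 36.8%, outside 43.4–64.1% ✗ — fails.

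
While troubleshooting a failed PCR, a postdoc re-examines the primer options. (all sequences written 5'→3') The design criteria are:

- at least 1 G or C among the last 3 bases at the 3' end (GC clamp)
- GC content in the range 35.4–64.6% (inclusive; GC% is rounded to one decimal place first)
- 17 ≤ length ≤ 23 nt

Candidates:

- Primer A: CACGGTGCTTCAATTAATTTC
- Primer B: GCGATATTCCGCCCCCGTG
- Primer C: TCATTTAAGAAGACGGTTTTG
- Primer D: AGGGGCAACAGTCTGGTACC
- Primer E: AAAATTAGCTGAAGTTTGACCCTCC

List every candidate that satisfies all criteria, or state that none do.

Primer A (21 nt, A=5 T=8 G=3 C=5): 3' end TTC has 1 G/C ✓; GC 8/21 = 38.1% ✓; length 21 ✓ — passes.
Primer B (19 nt, A=2 T=4 G=5 C=8): 3' end GTG has 2 G/C ✓; GC 13/19 = 68.4%, outside 35.4–64.6% ✗; length 19 ✓ — fails.
Primer C (21 nt, A=6 T=8 G=5 C=2): 3' end TTG has 1 G/C ✓; GC 7/21 = 33.3%, outside 35.4–64.6% ✗; length 21 ✓ — fails.
Primer D (20 nt, A=5 T=3 G=7 C=5): 3' end ACC has 2 G/C ✓; GC 12/20 = 60.0% ✓; length 20 ✓ — passes.
Primer E (25 nt, A=8 T=7 G=4 C=6): 3' end TCC has 2 G/C ✓; GC 10/25 = 40.0% ✓; length 25, outside 17–23 ✗ — fails.

Primer A and Primer D.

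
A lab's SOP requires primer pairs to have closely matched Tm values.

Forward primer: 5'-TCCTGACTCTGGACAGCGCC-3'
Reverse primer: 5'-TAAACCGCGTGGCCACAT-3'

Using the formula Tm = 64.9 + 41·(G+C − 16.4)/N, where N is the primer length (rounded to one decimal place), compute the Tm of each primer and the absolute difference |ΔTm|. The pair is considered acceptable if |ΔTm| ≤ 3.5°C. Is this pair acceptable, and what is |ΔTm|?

|ΔTm| = 7.6°C; the pair is not acceptable.

Forward: G+C = 13, N = 20 → Tm = 64.9 + 41·(13 − 16.4)/20 = 57.9°C.
Reverse: G+C = 10, N = 18 → Tm = 64.9 + 41·(10 − 16.4)/18 = 50.3°C.
|ΔTm| = |57.9 − 50.3| = 7.6°C, > 3.5°C.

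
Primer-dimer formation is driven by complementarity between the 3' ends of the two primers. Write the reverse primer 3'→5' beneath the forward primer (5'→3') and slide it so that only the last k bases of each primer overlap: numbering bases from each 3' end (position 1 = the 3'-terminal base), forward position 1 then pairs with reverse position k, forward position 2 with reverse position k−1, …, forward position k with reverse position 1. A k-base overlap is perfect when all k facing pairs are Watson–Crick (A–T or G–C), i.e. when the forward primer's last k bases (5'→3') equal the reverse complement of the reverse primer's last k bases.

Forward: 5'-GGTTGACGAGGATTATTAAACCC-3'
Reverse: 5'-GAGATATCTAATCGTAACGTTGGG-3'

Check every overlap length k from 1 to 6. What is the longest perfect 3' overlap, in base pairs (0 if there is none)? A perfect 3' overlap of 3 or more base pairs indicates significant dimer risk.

Last 6 bases (5'→3') — forward …AAACCC, reverse …GTTGGG.
Reverse complement of the reverse primer's last 6 bases: CCCAAC; its first k bases are the reverse complement of the reverse primer's last k bases, so a perfect k-base overlap needs the forward primer's last k bases to equal them.
Comparing (forward last k vs required): k=1: C vs C ✓; k=2: CC vs CC ✓; k=3: CCC vs CCC ✓; k=4: ACCC vs CCCA ✗; k=5: AACCC vs CCCAA ✗; k=6: AAACCC vs CCCAAC ✗.
Perfect overlaps at k = 1, 2, 3; the largest is 3.

Longest perfect overlap: 3 complementary base pairs; significant dimer risk (threshold 3).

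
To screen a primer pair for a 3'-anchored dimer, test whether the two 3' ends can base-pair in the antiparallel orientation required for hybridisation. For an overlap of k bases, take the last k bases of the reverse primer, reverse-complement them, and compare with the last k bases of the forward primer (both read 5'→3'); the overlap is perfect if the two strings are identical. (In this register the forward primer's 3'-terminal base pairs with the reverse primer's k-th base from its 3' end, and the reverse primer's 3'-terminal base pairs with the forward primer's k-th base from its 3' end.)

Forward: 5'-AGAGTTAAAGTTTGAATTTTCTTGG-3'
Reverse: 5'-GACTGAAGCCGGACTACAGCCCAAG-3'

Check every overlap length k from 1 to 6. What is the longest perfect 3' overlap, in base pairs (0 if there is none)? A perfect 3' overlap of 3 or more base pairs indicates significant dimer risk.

Longest perfect overlap: 5 complementary base pairs; significant dimer risk (threshold 3).

Last 6 bases (5'→3') — forward …TCTTGG, reverse …CCCAAG.
Reverse complement of the reverse primer's last 6 bases: CTTGGG; its first k bases are the reverse complement of the reverse primer's last k bases, so a perfect k-base overlap needs the forward primer's last k bases to equal them.
Comparing (forward last k vs required): k=1: G vs C ✗; k=2: GG vs CT ✗; k=3: TGG vs CTT ✗; k=4: TTGG vs CTTG ✗; k=5: CTTGG vs CTTGG ✓; k=6: TCTTGG vs CTTGGG ✗.
Only k = 5 is perfect, so the longest perfect 3' overlap is 5.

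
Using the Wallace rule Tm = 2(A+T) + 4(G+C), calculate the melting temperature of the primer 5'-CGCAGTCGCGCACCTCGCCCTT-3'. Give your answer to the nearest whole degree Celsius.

Base counts: A=2, T=4, G=5, C=11 (length 22).
Tm = 2·(2+4) + 4·(5+11) = 2·6 + 4·16 = 12 + 64 = 76°C.

76°C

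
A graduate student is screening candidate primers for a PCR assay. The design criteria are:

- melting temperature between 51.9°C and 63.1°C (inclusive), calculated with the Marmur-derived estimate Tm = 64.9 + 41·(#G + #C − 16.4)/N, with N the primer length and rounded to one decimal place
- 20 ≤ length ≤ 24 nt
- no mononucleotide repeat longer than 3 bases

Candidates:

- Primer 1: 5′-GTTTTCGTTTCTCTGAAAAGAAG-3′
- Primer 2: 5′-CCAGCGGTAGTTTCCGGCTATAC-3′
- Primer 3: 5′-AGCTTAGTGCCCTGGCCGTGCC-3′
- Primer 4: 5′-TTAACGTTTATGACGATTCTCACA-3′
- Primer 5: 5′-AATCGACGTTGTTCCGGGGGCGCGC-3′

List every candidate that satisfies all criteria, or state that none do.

Primer 1 (23 nt, A=6 T=9 G=5 C=3): Tm = 64.9 + 41·(8 − 16.4)/23 = 49.9°C, outside 51.9–63.1°C ✗; length 23 ✓; longest run = 4, exceeds 3 ✗ — fails.
Primer 2 (23 nt, A=4 T=6 G=6 C=7): Tm = 64.9 + 41·(13 − 16.4)/23 = 58.8°C ✓; length 23 ✓; longest run = 3 ✓ — passes.
Primer 3 (22 nt, A=2 T=5 G=7 C=8): Tm = 64.9 + 41·(15 − 16.4)/22 = 62.3°C ✓; length 22 ✓; longest run = 3 ✓ — passes.
Primer 4 (24 nt, A=7 T=9 G=3 C=5): Tm = 64.9 + 41·(8 − 16.4)/24 = 50.6°C, outside 51.9–63.1°C ✗; length 24 ✓; longest run = 3 ✓ — fails.
Primer 5 (25 nt, A=3 T=5 G=10 C=7): Tm = 64.9 + 41·(17 − 16.4)/25 = 65.9°C, outside 51.9–63.1°C ✗; length 25, outside 20–24 ✗; longest run = 5, exceeds 3 ✗ — fails.

Primer 2 and Primer 3.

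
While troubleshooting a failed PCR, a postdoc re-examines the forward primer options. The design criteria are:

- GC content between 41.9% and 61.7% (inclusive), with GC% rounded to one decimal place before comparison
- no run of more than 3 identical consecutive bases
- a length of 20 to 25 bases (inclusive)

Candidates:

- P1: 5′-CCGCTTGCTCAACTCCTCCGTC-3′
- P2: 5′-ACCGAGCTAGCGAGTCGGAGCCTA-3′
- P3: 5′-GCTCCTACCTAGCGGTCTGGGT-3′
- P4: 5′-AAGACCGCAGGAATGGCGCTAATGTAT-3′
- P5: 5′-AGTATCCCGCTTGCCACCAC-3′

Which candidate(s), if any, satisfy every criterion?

P5 only.

P1 (22 nt, A=2 T=6 G=3 C=11): GC 14/22 = 63.6%, outside 41.9–61.7% ✗; longest run = 2 ✓; length 22 ✓ — fails.
P2 (24 nt, A=6 T=3 G=8 C=7): GC 15/24 = 62.5%, outside 41.9–61.7% ✗; longest run = 2 ✓; length 24 ✓ — fails.
P3 (22 nt, A=2 T=6 G=7 C=7): GC 14/22 = 63.6%, outside 41.9–61.7% ✗; longest run = 3 ✓; length 22 ✓ — fails.
P4 (27 nt, A=9 T=5 G=8 C=5): GC 13/27 = 48.1% ✓; longest run = 2 ✓; length 27, outside 20–25 ✗ — fails.
P5 (20 nt, A=4 T=4 G=3 C=9): GC 12/20 = 60.0% ✓; longest run = 3 ✓; length 20 ✓ — passes.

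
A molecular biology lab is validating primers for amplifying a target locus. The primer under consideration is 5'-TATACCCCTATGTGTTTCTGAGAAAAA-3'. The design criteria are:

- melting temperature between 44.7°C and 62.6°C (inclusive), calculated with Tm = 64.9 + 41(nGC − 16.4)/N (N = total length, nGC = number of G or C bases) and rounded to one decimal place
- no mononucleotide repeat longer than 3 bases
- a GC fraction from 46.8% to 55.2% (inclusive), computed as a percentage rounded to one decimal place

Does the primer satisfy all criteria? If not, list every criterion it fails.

Fails: homopolymer run, GC content.

Base counts: A=9, T=9, G=4, C=5 (length 27).
Tm: Tm = 64.9 + 41·(9 − 16.4)/27 = 53.7°C ✓
homopolymer run: longest run = 5, exceeds 3 ✗
GC content: GC 9/27 = 33.3%, outside 46.8–55.2% ✗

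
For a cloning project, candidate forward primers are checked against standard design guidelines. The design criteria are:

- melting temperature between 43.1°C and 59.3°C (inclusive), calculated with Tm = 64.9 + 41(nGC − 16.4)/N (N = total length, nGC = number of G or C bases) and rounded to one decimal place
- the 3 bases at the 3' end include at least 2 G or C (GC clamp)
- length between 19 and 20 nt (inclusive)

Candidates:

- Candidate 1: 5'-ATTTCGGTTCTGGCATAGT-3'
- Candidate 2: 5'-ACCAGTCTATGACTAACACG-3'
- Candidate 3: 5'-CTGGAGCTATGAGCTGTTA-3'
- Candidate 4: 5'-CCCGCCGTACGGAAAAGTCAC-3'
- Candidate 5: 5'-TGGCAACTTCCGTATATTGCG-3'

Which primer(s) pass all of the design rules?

Candidate 2 only.

Candidate 1 (19 nt, A=3 T=8 G=5 C=3): Tm = 64.9 + 41·(8 − 16.4)/19 = 46.8°C ✓; 3' end AGT has 1 G/C, need ≥2 ✗; length 19 ✓ — fails.
Candidate 2 (20 nt, A=7 T=4 G=3 C=6): Tm = 64.9 + 41·(9 − 16.4)/20 = 49.7°C ✓; 3' end ACG has 2 G/C ✓; length 20 ✓ — passes.
Candidate 3 (19 nt, A=4 T=6 G=6 C=3): Tm = 64.9 + 41·(9 − 16.4)/19 = 48.9°C ✓; 3' end TTA has 0 G/C, need ≥2 ✗; length 19 ✓ — fails.
Candidate 4 (21 nt, A=6 T=2 G=5 C=8): Tm = 64.9 + 41·(13 − 16.4)/21 = 58.3°C ✓; 3' end CAC has 2 G/C ✓; length 21, outside 19–20 ✗ — fails.
Candidate 5 (21 nt, A=4 T=7 G=5 C=5): Tm = 64.9 + 41·(10 − 16.4)/21 = 52.4°C ✓; 3' end GCG has 3 G/C ✓; length 21, outside 19–20 ✗ — fails.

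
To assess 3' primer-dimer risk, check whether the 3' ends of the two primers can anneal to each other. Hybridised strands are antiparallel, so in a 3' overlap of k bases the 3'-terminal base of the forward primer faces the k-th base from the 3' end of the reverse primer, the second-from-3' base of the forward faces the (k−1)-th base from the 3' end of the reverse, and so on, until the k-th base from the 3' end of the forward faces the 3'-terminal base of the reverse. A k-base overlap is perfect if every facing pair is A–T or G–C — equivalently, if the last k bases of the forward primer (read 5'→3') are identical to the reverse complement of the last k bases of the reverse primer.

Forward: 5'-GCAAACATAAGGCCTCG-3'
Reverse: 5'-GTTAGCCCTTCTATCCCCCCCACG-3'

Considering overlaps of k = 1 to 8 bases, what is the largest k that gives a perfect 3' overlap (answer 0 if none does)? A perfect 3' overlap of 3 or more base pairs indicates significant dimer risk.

Last 8 bases (5'→3') — forward …AGGCCTCG, reverse …CCCCCACG.
Reverse complement of the reverse primer's last 8 bases: CGTGGGGG; its first k bases are the reverse complement of the reverse primer's last k bases, so a perfect k-base overlap needs the forward primer's last k bases to equal them.
Comparing (forward last k vs required): k=1: G vs C ✗; k=2: CG vs CG ✓; k=3: TCG vs CGT ✗; k=4: CTCG vs CGTG ✗; k=5: CCTCG vs CGTGG ✗; k=6: GCCTCG vs CGTGGG ✗; k=7: GGCCTCG vs CGTGGGG ✗; k=8: AGGCCTCG vs CGTGGGGG ✗.
Only k = 2 is perfect, so the longest perfect 3' overlap is 2.

Longest perfect overlap: 2 complementary base pairs; below the dimer-risk threshold (threshold 3).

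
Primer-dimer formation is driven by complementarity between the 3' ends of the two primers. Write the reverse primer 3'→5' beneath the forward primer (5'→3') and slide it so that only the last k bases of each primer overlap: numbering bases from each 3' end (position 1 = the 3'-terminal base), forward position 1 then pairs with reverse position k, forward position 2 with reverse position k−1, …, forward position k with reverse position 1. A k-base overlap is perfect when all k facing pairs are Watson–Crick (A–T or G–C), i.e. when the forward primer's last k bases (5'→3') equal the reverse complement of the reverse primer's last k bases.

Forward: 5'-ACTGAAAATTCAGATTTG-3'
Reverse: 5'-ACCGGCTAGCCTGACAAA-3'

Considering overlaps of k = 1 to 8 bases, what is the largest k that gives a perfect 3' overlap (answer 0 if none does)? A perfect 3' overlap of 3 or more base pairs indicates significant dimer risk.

Last 8 bases (5'→3') — forward …CAGATTTG, reverse …CTGACAAA.
Reverse complement of the reverse primer's last 8 bases: TTTGTCAG; its first k bases are the reverse complement of the reverse primer's last k bases, so a perfect k-base overlap needs the forward primer's last k bases to equal them.
Comparing (forward last k vs required): k=1: G vs T ✗; k=2: TG vs TT ✗; k=3: TTG vs TTT ✗; k=4: TTTG vs TTTG ✓; k=5: ATTTG vs TTTGT ✗; k=6: GATTTG vs TTTGTC ✗; k=7: AGATTTG vs TTTGTCA ✗; k=8: CAGATTTG vs TTTGTCAG ✗.
Only k = 4 is perfect, so the longest perfect 3' overlap is 4.

Longest perfect overlap: 4 complementary base pairs; significant dimer risk (threshold 3).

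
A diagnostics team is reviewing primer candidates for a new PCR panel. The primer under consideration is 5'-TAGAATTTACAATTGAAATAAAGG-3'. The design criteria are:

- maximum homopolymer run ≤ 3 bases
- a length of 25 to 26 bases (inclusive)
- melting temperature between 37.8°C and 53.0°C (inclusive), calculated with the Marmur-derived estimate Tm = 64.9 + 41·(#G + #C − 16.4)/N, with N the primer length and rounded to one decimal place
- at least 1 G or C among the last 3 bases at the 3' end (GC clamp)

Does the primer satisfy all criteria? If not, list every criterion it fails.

Base counts: A=12, T=7, G=4, C=1 (length 24).
homopolymer run: longest run = 3 ✓
length: length 24, outside 25–26 ✗
Tm: Tm = 64.9 + 41·(5 − 16.4)/24 = 45.4°C ✓
GC clamp: 3' end AGG has 2 G/C ✓

Fails: length.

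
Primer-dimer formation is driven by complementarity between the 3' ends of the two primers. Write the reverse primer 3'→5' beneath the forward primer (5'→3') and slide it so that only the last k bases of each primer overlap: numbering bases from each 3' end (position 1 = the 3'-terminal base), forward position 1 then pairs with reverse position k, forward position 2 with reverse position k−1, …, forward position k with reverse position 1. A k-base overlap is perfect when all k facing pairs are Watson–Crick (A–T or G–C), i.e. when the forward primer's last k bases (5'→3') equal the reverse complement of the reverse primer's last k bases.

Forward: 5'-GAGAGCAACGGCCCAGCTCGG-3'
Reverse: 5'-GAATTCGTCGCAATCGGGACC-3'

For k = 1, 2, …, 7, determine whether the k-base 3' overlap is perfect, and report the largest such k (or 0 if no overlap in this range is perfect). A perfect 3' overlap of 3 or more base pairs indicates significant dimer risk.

Last 7 bases (5'→3') — forward …AGCTCGG, reverse …CGGGACC.
Reverse complement of the reverse primer's last 7 bases: GGTCCCG; its first k bases are the reverse complement of the reverse primer's last k bases, so a perfect k-base overlap needs the forward primer's last k bases to equal them.
Comparing (forward last k vs required): k=1: G vs G ✓; k=2: GG vs GG ✓; k=3: CGG vs GGT ✗; k=4: TCGG vs GGTC ✗; k=5: CTCGG vs GGTCC ✗; k=6: GCTCGG vs GGTCCC ✗; k=7: AGCTCGG vs GGTCCCG ✗.
Perfect overlaps at k = 1, 2; the largest is 2.

Longest perfect overlap: 2 complementary base pairs; below the dimer-risk threshold (threshold 3).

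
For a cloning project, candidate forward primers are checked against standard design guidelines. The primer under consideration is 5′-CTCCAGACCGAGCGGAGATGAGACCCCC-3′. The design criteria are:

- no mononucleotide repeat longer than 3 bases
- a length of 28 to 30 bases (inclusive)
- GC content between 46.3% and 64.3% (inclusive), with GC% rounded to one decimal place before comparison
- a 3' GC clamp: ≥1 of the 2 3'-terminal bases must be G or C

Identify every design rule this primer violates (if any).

Base counts: A=7, T=2, G=8, C=11 (length 28).
homopolymer run: longest run = 5, exceeds 3 ✗
length: length 28 ✓
GC content: GC 19/28 = 67.9%, outside 46.3–64.3% ✗
GC clamp: 3' end CC has 2 G/C ✓

Fails: homopolymer run, GC content.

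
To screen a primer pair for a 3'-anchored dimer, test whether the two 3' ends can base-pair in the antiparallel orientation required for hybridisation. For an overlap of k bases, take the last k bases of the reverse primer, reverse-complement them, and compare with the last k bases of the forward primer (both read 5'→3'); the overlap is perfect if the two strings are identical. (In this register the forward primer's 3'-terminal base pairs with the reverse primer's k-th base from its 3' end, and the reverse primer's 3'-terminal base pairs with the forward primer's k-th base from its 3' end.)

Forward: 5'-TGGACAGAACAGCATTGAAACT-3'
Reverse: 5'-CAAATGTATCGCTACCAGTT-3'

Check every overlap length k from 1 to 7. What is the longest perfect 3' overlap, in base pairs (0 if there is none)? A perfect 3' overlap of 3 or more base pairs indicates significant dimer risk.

Last 7 bases (5'→3') — forward …TGAAACT, reverse …ACCAGTT.
Reverse complement of the reverse primer's last 7 bases: AACTGGT; its first k bases are the reverse complement of the reverse primer's last k bases, so a perfect k-base overlap needs the forward primer's last k bases to equal them.
Comparing (forward last k vs required): k=1: T vs A ✗; k=2: CT vs AA ✗; k=3: ACT vs AAC ✗; k=4: AACT vs AACT ✓; k=5: AAACT vs AACTG ✗; k=6: GAAACT vs AACTGG ✗; k=7: TGAAACT vs AACTGGT ✗.
Only k = 4 is perfect, so the longest perfect 3' overlap is 4.

Longest perfect overlap: 4 complementary base pairs; significant dimer risk (threshold 3).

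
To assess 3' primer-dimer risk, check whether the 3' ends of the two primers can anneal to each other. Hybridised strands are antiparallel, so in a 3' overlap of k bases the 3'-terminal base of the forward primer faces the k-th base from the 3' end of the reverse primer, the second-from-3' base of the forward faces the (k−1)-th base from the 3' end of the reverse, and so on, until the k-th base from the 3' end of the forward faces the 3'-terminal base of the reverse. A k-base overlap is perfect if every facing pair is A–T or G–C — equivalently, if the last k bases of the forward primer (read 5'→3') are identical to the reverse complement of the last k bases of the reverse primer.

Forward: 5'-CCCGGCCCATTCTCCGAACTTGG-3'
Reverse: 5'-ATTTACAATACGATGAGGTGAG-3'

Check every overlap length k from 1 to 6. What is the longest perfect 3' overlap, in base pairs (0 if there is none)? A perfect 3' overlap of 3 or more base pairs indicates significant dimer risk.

Last 6 bases (5'→3') — forward …ACTTGG, reverse …GGTGAG.
Reverse complement of the reverse primer's last 6 bases: CTCACC; its first k bases are the reverse complement of the reverse primer's last k bases, so a perfect k-base overlap needs the forward primer's last k bases to equal them.
Comparing (forward last k vs required): k=1: G vs C ✗; k=2: GG vs CT ✗; k=3: TGG vs CTC ✗; k=4: TTGG vs CTCA ✗; k=5: CTTGG vs CTCAC ✗; k=6: ACTTGG vs CTCACC ✗.
No overlap length from 1 to 6 is perfect, so the longest perfect 3' overlap is 0.

Longest perfect overlap: 0 complementary base pairs; below the dimer-risk threshold (threshold 3).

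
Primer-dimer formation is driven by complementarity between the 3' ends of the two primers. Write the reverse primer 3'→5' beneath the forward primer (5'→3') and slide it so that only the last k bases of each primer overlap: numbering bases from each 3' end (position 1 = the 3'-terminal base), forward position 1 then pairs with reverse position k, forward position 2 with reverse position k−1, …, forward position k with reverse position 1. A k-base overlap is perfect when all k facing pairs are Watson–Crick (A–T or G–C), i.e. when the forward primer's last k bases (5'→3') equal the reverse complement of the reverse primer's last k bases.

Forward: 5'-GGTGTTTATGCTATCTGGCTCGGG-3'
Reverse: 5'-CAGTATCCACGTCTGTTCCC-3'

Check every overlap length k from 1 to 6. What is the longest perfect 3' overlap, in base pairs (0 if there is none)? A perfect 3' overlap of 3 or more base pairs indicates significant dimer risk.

Last 6 bases (5'→3') — forward …CTCGGG, reverse …GTTCCC.
Reverse complement of the reverse primer's last 6 bases: GGGAAC; its first k bases are the reverse complement of the reverse primer's last k bases, so a perfect k-base overlap needs the forward primer's last k bases to equal them.
Comparing (forward last k vs required): k=1: G vs G ✓; k=2: GG vs GG ✓; k=3: GGG vs GGG ✓; k=4: CGGG vs GGGA ✗; k=5: TCGGG vs GGGAA ✗; k=6: CTCGGG vs GGGAAC ✗.
Perfect overlaps at k = 1, 2, 3; the largest is 3.

Longest perfect overlap: 3 complementary base pairs; significant dimer risk (threshold 3).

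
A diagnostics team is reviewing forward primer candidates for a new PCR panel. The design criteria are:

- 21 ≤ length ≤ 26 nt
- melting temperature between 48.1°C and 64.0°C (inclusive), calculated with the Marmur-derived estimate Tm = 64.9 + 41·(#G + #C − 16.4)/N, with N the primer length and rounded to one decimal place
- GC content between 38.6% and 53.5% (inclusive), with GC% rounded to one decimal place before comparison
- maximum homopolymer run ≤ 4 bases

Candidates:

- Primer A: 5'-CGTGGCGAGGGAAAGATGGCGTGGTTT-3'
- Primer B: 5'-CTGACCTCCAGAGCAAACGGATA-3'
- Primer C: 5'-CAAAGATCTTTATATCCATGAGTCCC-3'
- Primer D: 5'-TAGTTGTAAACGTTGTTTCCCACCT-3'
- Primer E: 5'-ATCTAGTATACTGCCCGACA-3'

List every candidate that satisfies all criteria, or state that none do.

Primer A (27 nt, A=5 T=6 G=13 C=3): length 27, outside 21–26 ✗; Tm = 64.9 + 41·(16 − 16.4)/27 = 64.3°C, outside 48.1–64.0°C ✗; GC 16/27 = 59.3%, outside 38.6–53.5% ✗; longest run = 3 ✓ — fails.
Primer B (23 nt, A=8 T=3 G=5 C=7): length 23 ✓; Tm = 64.9 + 41·(12 − 16.4)/23 = 57.1°C ✓; GC 12/23 = 52.2% ✓; longest run = 3 ✓ — passes.
Primer C (26 nt, A=8 T=8 G=3 C=7): length 26 ✓; Tm = 64.9 + 41·(10 − 16.4)/26 = 54.8°C ✓; GC 10/26 = 38.5%, outside 38.6–53.5% ✗; longest run = 3 ✓ — fails.
Primer D (25 nt, A=5 T=10 G=4 C=6): length 25 ✓; Tm = 64.9 + 41·(10 − 16.4)/25 = 54.4°C ✓; GC 10/25 = 40.0% ✓; longest run = 3 ✓ — passes.
Primer E (20 nt, A=6 T=5 G=3 C=6): length 20, outside 21–26 ✗; Tm = 64.9 + 41·(9 − 16.4)/20 = 49.7°C ✓; GC 9/20 = 45.0% ✓; longest run = 3 ✓ — fails.

Primer B and Primer D.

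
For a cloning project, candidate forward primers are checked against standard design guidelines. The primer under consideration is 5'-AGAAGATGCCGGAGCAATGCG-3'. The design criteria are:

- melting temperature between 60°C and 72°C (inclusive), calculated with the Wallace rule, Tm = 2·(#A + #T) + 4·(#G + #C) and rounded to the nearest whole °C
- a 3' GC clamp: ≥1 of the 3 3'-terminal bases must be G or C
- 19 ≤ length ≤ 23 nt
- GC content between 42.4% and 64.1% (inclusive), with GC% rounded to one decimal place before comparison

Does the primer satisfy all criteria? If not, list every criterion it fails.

Base counts: A=7, T=2, G=8, C=4 (length 21).
Tm: Tm = 2·9 + 4·12 = 66°C ✓
GC clamp: 3' end GCG has 3 G/C ✓
length: length 21 ✓
GC content: GC 12/21 = 57.1% ✓

Meets all criteria.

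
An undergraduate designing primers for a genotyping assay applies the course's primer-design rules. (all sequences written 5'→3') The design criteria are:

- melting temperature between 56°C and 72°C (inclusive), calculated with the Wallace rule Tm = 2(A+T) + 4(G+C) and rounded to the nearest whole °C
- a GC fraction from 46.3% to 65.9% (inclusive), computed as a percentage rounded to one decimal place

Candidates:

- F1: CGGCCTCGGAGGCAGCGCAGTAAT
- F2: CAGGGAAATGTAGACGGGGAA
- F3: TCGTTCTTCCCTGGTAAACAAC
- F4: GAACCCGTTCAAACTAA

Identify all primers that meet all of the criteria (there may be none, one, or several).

F1 (24 nt, A=5 T=3 G=9 C=7): Tm = 2·8 + 4·16 = 80°C, outside 56–72°C ✗; GC 16/24 = 66.7%, outside 46.3–65.9% ✗ — fails.
F2 (21 nt, A=8 T=2 G=9 C=2): Tm = 2·10 + 4·11 = 64°C ✓; GC 11/21 = 52.4% ✓ — passes.
F3 (22 nt, A=5 T=7 G=3 C=7): Tm = 2·12 + 4·10 = 64°C ✓; GC 10/22 = 45.5%, outside 46.3–65.9% ✗ — fails.
F4 (17 nt, A=7 T=3 G=2 C=5): Tm = 2·10 + 4·7 = 48°C, outside 56–72°C ✗; GC 7/17 = 41.2%, outside 46.3–65.9% ✗ — fails.

F2 only.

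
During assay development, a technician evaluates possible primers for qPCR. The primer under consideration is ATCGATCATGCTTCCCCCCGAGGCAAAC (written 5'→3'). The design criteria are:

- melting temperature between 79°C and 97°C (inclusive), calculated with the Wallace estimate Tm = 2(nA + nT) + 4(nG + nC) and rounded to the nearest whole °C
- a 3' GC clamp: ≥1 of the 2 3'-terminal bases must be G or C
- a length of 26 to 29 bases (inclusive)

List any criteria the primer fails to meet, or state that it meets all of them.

Base counts: A=7, T=5, G=5, C=11 (length 28).
Tm: Tm = 2·12 + 4·16 = 88°C ✓
GC clamp: 3' end AC has 1 G/C ✓
length: length 28 ✓

Meets all criteria.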